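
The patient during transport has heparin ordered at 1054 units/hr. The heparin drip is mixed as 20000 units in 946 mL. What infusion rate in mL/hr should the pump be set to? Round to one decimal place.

Concentration = 20000 units ÷ 946 mL = 21.14165 units/mL
Rate = 1054 units/hr ÷ 21.14165 units/mL = 49.8542 mL/hr

49.9 mL/hr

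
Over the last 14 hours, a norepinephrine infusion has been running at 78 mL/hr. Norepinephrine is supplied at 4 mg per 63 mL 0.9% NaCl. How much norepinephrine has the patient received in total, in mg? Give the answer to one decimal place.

69.3 mg

Concentration = 4 mg ÷ 63 mL = 0.06349206 mg/mL = 63.49206 mcg/mL
Drug rate = 78 mL/hr × 63.49206 mcg/mL = 4952.381 mcg/hr
Total = 4952.381 mcg/hr × 14 hr = 69333.33 mcg = 69.33333 mg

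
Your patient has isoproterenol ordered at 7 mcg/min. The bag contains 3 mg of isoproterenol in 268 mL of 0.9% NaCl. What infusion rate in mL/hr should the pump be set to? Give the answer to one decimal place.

7 mcg/min × 60 min/hr = 420 mcg/hr
Concentration = 3 mg ÷ 268 mL = 0.01119403 mg/mL = 11.19403 mcg/mL
Rate = 420 mcg/hr ÷ 11.19403 mcg/mL = 37.52 mL/hr

37.5 mL/hr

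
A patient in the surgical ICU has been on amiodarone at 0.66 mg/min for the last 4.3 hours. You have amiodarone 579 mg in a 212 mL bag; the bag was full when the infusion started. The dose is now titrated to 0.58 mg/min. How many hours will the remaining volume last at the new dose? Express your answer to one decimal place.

Initial rate:
0.66 mg/min × 60 min/hr = 39.6 mg/hr
Concentration = 579 mg ÷ 212 mL = 2.731132 mg/mL
Rate = 39.6 mg/hr ÷ 2.731132 mg/mL = 14.49948 mL/hr
Volume infused so far = 14.49948 mL/hr × 4.3 hr = 62.34777 mL
Volume remaining = 212 − 62.34777 = 149.6522 mL
New rate:
0.58 mg/min × 60 min/hr = 34.8 mg/hr
Rate = 34.8 mg/hr ÷ 2.731132 mg/mL = 12.74197 mL/hr
Time remaining = 149.6522 mL ÷ 12.74197 mL/hr = 11.74483 hr

11.7 hours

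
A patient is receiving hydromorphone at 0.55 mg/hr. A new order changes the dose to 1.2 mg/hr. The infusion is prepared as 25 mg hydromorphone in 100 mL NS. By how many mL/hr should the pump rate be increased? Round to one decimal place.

At the current dose:
Concentration = 25 mg ÷ 100 mL = 0.25 mg/mL
Rate = 0.55 mg/hr ÷ 0.25 mg/mL = 2.2 mL/hr
At the new dose:
Rate = 1.2 mg/hr ÷ 0.25 mg/mL = 4.8 mL/hr
Change = 4.8 − 2.2 = 2.6 mL/hr → 2.6 mL/hr increase

2.6 mL/hr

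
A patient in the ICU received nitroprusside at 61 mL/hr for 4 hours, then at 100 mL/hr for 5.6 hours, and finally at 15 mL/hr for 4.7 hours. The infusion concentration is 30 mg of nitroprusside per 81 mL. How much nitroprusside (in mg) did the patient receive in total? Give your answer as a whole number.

324 mg

Concentration = 30 mg ÷ 81 mL = 0.3703704 mg/mL
Stage 1: 61 mL/hr × 4 hr = 244 mL → 244 mL × 0.3703704 mg/mL = 90.37037 mg
Stage 2: 100 mL/hr × 5.6 hr = 560 mL → 560 mL × 0.3703704 mg/mL = 207.4074 mg
Stage 3: 15 mL/hr × 4.7 hr = 70.5 mL → 70.5 mL × 0.3703704 mg/mL = 26.11111 mg
Total = 90.37037 + 207.4074 + 26.11111 = 323.8889 mg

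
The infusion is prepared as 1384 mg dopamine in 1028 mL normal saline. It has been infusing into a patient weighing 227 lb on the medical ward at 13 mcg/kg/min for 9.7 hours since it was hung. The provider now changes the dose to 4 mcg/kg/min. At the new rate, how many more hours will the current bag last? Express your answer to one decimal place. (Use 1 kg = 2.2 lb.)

Initial rate:
Weight = 227 lb ÷ 2.2 lb/kg = 103.1818 kg
Dose = 13 mcg/kg/min × 103.1818 kg = 1341.364 mcg/min
1341.364 mcg/min × 60 min/hr = 80481.82 mcg/hr
Concentration = 1384 mg ÷ 1028 mL = 1.346304 mg/mL = 1346.304 mcg/mL
Rate = 80481.82 mcg/hr ÷ 1346.304 mcg/mL = 59.77985 mL/hr
Volume infused so far = 59.77985 mL/hr × 9.7 hr = 579.8645 mL
Volume remaining = 1028 − 579.8645 = 448.1355 mL
New rate:
Dose = 4 mcg/kg/min × 103.1818 kg = 412.7273 mcg/min
412.7273 mcg/min × 60 min/hr = 24763.64 mcg/hr
Rate = 24763.64 mcg/hr ÷ 1346.304 mcg/mL = 18.3938 mL/hr
Time remaining = 448.1355 mL ÷ 18.3938 mL/hr = 24.3634 hr

24.4 hours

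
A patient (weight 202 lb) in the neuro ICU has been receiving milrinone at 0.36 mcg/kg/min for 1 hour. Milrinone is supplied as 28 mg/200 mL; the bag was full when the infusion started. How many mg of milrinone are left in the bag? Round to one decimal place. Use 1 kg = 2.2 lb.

26.0 mg

Weight = 202 lb ÷ 2.2 lb/kg = 91.81818 kg
Dose = 0.36 mcg/kg/min × 91.81818 kg = 33.05455 mcg/min
33.05455 mcg/min × 60 min/hr = 1983.273 mcg/hr
Concentration = 28 mg ÷ 200 mL = 0.14 mg/mL = 140 mcg/mL
Rate = 1983.273 mcg/hr ÷ 140 mcg/mL = 14.16623 mL/hr
Volume infused = 14.16623 mL/hr × 1 hr = 14.16623 mL
Volume remaining = 200 − 14.16623 = 185.8338 mL
Drug remaining = 185.8338 mL × 140 mcg/mL = 26016.73 mcg = 26.01673 mg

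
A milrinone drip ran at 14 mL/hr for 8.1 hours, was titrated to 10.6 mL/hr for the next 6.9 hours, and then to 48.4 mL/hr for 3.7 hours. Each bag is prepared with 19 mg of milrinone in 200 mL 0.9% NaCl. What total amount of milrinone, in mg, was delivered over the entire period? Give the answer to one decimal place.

Concentration = 19 mg ÷ 200 mL = 0.095 mg/mL
Stage 1: 14 mL/hr × 8.1 hr = 113.4 mL → 113.4 mL × 0.095 mg/mL = 10.773 mg
Stage 2: 10.6 mL/hr × 6.9 hr = 73.14 mL → 73.14 mL × 0.095 mg/mL = 6.9483 mg
Stage 3: 48.4 mL/hr × 3.7 hr = 179.08 mL → 179.08 mL × 0.095 mg/mL = 17.0126 mg
Total = 10.773 + 6.9483 + 17.0126 = 34.7339 mg

34.7 mg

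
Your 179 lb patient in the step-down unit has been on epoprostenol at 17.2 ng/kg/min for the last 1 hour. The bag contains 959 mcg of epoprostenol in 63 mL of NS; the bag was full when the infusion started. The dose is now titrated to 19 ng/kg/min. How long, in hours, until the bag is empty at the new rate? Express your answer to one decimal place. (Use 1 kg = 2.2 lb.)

9.4 hours

Initial rate:
Weight = 179 lb ÷ 2.2 lb/kg = 81.36364 kg
Dose = 17.2 ng/kg/min × 81.36364 kg = 1399.455 ng/min
1399.455 ng/min × 60 min/hr = 83967.27 ng/hr
Concentration = 959 mcg ÷ 63 mL = 15.22222 mcg/mL = 15222.22 ng/mL
Rate = 83967.27 ng/hr ÷ 15222.22 ng/mL = 5.516098 mL/hr
Volume infused so far = 5.516098 mL/hr × 1 hr = 5.516098 mL
Volume remaining = 63 − 5.516098 = 57.4839 mL
New rate:
Dose = 19 ng/kg/min × 81.36364 kg = 1545.909 ng/min
1545.909 ng/min × 60 min/hr = 92754.55 ng/hr
Rate = 92754.55 ng/hr ÷ 15222.22 ng/mL = 6.093364 mL/hr
Time remaining = 57.4839 mL ÷ 6.093364 mL/hr = 9.433853 hr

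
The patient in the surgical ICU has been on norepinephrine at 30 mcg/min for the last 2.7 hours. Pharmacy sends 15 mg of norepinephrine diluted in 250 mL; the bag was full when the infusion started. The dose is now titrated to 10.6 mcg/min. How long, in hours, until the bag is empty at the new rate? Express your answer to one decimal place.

Initial rate:
30 mcg/min × 60 min/hr = 1800 mcg/hr
Concentration = 15 mg ÷ 250 mL = 0.06 mg/mL = 60 mcg/mL
Rate = 1800 mcg/hr ÷ 60 mcg/mL = 30 mL/hr
Volume infused so far = 30 mL/hr × 2.7 hr = 81 mL
Volume remaining = 250 − 81 = 169 mL
New rate:
10.6 mcg/min × 60 min/hr = 636 mcg/hr
Rate = 636 mcg/hr ÷ 60 mcg/mL = 10.6 mL/hr
Time remaining = 169 mL ÷ 10.6 mL/hr = 15.9434 hr

15.9 hours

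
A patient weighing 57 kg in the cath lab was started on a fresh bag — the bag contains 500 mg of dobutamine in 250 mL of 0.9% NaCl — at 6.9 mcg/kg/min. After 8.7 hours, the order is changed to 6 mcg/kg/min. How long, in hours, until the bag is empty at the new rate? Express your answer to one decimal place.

Initial rate:
Dose = 6.9 mcg/kg/min × 57 kg = 393.3 mcg/min
393.3 mcg/min × 60 min/hr = 23598 mcg/hr
Concentration = 500 mg ÷ 250 mL = 2 mg/mL = 2000 mcg/mL
Rate = 23598 mcg/hr ÷ 2000 mcg/mL = 11.799 mL/hr
Volume infused so far = 11.799 mL/hr × 8.7 hr = 102.6513 mL
Volume remaining = 250 − 102.6513 = 147.3487 mL
New rate:
Dose = 6 mcg/kg/min × 57 kg = 342 mcg/min
342 mcg/min × 60 min/hr = 20520 mcg/hr
Rate = 20520 mcg/hr ÷ 2000 mcg/mL = 10.26 mL/hr
Time remaining = 147.3487 mL ÷ 10.26 mL/hr = 14.36147 hr

14.4 hours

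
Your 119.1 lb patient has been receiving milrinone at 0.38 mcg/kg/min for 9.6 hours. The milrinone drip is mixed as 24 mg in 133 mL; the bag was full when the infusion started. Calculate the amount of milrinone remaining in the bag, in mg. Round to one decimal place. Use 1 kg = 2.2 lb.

12.2 mg

Weight = 119.1 lb ÷ 2.2 lb/kg = 54.13636 kg
Dose = 0.38 mcg/kg/min × 54.13636 kg = 20.57182 mcg/min
20.57182 mcg/min × 60 min/hr = 1234.309 mcg/hr
Concentration = 24 mg ÷ 133 mL = 0.1804511 mg/mL = 180.4511 mcg/mL
Rate = 1234.309 mcg/hr ÷ 180.4511 mcg/mL = 6.84013 mL/hr
Volume infused = 6.84013 mL/hr × 9.6 hr = 65.66524 mL
Volume remaining = 133 − 65.66524 = 67.33476 mL
Drug remaining = 67.33476 mL × 180.4511 mcg/mL = 12150.63 mcg = 12.15063 mg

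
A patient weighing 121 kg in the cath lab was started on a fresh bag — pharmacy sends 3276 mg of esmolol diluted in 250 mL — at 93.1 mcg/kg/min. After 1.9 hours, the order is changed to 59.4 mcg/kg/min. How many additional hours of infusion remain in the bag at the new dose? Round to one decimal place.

4.6 hours

Initial rate:
Dose = 93.1 mcg/kg/min × 121 kg = 11265.1 mcg/min
11265.1 mcg/min × 60 min/hr = 675906 mcg/hr
Concentration = 3276 mg ÷ 250 mL = 13.104 mg/mL = 13104 mcg/mL
Rate = 675906 mcg/hr ÷ 13104 mcg/mL = 51.58013 mL/hr
Volume infused so far = 51.58013 mL/hr × 1.9 hr = 98.00224 mL
Volume remaining = 250 − 98.00224 = 151.9978 mL
New rate:
Dose = 59.4 mcg/kg/min × 121 kg = 7187.4 mcg/min
7187.4 mcg/min × 60 min/hr = 431244 mcg/hr
Rate = 431244 mcg/hr ÷ 13104 mcg/mL = 32.90934 mL/hr
Time remaining = 151.9978 mL ÷ 32.90934 mL/hr = 4.618681 hr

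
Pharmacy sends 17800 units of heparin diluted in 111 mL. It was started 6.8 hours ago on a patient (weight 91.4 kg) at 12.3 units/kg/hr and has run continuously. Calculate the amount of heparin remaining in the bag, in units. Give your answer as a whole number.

10155 units

Dose = 12.3 units/kg/hr × 91.4 kg = 1124.22 units/hr
Concentration = 17800 units ÷ 111 mL = 160.3604 units/mL
Rate = 1124.22 units/hr ÷ 160.3604 units/mL = 7.010585 mL/hr
Volume infused = 7.010585 mL/hr × 6.8 hr = 47.67198 mL
Volume remaining = 111 − 47.67198 = 63.32802 mL
Drug remaining = 63.32802 mL × 160.3604 units/mL = 10155.3 units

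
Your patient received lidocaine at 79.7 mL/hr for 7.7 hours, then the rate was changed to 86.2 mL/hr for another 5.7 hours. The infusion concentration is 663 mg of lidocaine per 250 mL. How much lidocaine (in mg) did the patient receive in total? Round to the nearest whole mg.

Concentration = 663 mg ÷ 250 mL = 2.652 mg/mL
Stage 1: 79.7 mL/hr × 7.7 hr = 613.69 mL → 613.69 mL × 2.652 mg/mL = 1627.506 mg
Stage 2: 86.2 mL/hr × 5.7 hr = 491.34 mL → 491.34 mL × 2.652 mg/mL = 1303.034 mg
Total = 1627.506 + 1303.034 = 2930.54 mg

2931 mg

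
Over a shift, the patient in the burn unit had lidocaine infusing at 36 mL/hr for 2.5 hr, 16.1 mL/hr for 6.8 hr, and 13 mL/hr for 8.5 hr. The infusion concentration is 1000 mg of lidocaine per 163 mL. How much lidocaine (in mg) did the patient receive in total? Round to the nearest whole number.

Concentration = 1000 mg ÷ 163 mL = 6.134969 mg/mL
Stage 1: 36 mL/hr × 2.5 hr = 90 mL → 90 mL × 6.134969 mg/mL = 552.1472 mg
Stage 2: 16.1 mL/hr × 6.8 hr = 109.48 mL → 109.48 mL × 6.134969 mg/mL = 671.6564 mg
Stage 3: 13 mL/hr × 8.5 hr = 110.5 mL → 110.5 mL × 6.134969 mg/mL = 677.9141 mg
Total = 552.1472 + 671.6564 + 677.9141 = 1901.718 mg

1902 mg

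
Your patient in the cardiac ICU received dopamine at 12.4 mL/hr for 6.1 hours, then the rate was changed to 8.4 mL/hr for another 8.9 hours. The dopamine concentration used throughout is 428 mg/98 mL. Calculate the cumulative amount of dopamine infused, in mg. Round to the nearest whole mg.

657 mg

Concentration = 428 mg ÷ 98 mL = 4.367347 mg/mL
Stage 1: 12.4 mL/hr × 6.1 hr = 75.64 mL → 75.64 mL × 4.367347 mg/mL = 330.3461 mg
Stage 2: 8.4 mL/hr × 8.9 hr = 74.76 mL → 74.76 mL × 4.367347 mg/mL = 326.5029 mg
Total = 330.3461 + 326.5029 = 656.849 mg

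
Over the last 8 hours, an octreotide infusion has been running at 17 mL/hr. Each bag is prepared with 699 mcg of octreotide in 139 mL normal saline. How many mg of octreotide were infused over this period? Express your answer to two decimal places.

0.68 mg

Concentration = 699 mcg ÷ 139 mL = 5.028777 mcg/mL
Drug rate = 17 mL/hr × 5.028777 mcg/mL = 85.48921 mcg/hr
Total = 85.48921 mcg/hr × 8 hr = 683.9137 mcg = 0.6839137 mg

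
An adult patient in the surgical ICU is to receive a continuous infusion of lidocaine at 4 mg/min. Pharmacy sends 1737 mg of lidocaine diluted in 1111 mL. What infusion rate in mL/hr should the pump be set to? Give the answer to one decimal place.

153.5 mL/hr

4 mg/min × 60 min/hr = 240 mg/hr
Concentration = 1737 mg ÷ 1111 mL = 1.563456 mg/mL
Rate = 240 mg/hr ÷ 1.563456 mg/mL = 153.506 mL/hr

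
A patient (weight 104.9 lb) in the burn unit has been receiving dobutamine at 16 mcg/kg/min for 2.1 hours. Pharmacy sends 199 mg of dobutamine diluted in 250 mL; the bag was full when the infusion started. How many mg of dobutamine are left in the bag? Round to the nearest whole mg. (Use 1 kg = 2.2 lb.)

103 mg

Weight = 104.9 lb ÷ 2.2 lb/kg = 47.68182 kg
Dose = 16 mcg/kg/min × 47.68182 kg = 762.9091 mcg/min
762.9091 mcg/min × 60 min/hr = 45774.55 mcg/hr
Concentration = 199 mg ÷ 250 mL = 0.796 mg/mL = 796 mcg/mL
Rate = 45774.55 mcg/hr ÷ 796 mcg/mL = 57.50571 mL/hr
Volume infused = 57.50571 mL/hr × 2.1 hr = 120.762 mL
Volume remaining = 250 − 120.762 = 129.238 mL
Drug remaining = 129.238 mL × 796 mcg/mL = 102873.5 mcg = 102.8735 mg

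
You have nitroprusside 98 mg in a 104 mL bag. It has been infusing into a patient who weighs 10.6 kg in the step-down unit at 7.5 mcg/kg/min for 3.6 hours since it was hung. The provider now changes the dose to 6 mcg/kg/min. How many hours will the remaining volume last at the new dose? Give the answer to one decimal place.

Initial rate:
Dose = 7.5 mcg/kg/min × 10.6 kg = 79.5 mcg/min
79.5 mcg/min × 60 min/hr = 4770 mcg/hr
Concentration = 98 mg ÷ 104 mL = 0.9423077 mg/mL = 942.3077 mcg/mL
Rate = 4770 mcg/hr ÷ 942.3077 mcg/mL = 5.062041 mL/hr
Volume infused so far = 5.062041 mL/hr × 3.6 hr = 18.22335 mL
Volume remaining = 104 − 18.22335 = 85.77665 mL
New rate:
Dose = 6 mcg/kg/min × 10.6 kg = 63.6 mcg/min
63.6 mcg/min × 60 min/hr = 3816 mcg/hr
Rate = 3816 mcg/hr ÷ 942.3077 mcg/mL = 4.049633 mL/hr
Time remaining = 85.77665 mL ÷ 4.049633 mL/hr = 21.18134 hr

21.2 hours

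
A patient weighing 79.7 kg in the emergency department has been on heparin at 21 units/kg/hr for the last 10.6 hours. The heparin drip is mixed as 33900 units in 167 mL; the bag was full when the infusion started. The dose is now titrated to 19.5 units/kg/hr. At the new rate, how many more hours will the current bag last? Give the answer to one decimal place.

Initial rate:
Dose = 21 units/kg/hr × 79.7 kg = 1673.7 units/hr
Concentration = 33900 units ÷ 167 mL = 202.994 units/mL
Rate = 1673.7 units/hr ÷ 202.994 units/mL = 8.245071 mL/hr
Volume infused so far = 8.245071 mL/hr × 10.6 hr = 87.39775 mL
Volume remaining = 167 − 87.39775 = 79.60225 mL
New rate:
Dose = 19.5 units/kg/hr × 79.7 kg = 1554.15 units/hr
Rate = 1554.15 units/hr ÷ 202.994 units/mL = 7.656137 mL/hr
Time remaining = 79.60225 mL ÷ 7.656137 mL/hr = 10.39718 hr

10.4 hours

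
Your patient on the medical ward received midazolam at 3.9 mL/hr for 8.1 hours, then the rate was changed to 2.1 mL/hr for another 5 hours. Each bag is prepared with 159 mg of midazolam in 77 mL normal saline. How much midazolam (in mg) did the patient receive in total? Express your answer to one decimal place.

Concentration = 159 mg ÷ 77 mL = 2.064935 mg/mL
Stage 1: 3.9 mL/hr × 8.1 hr = 31.59 mL → 31.59 mL × 2.064935 mg/mL = 65.2313 mg
Stage 2: 2.1 mL/hr × 5 hr = 10.5 mL → 10.5 mL × 2.064935 mg/mL = 21.68182 mg
Total = 65.2313 + 21.68182 = 86.91312 mg

86.9 mg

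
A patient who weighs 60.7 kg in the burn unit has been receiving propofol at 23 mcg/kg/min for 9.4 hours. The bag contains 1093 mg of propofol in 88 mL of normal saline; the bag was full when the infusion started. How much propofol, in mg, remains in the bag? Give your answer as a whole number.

306 mg

Dose = 23 mcg/kg/min × 60.7 kg = 1396.1 mcg/min
1396.1 mcg/min × 60 min/hr = 83766 mcg/hr
Concentration = 1093 mg ÷ 88 mL = 12.42045 mg/mL = 12420.45 mcg/mL
Rate = 83766 mcg/hr ÷ 12420.45 mcg/mL = 6.744198 mL/hr
Volume infused = 6.744198 mL/hr × 9.4 hr = 63.39546 mL
Volume remaining = 88 − 63.39546 = 24.60454 mL
Drug remaining = 24.60454 mL × 12420.45 mcg/mL = 305599.6 mcg = 305.5996 mg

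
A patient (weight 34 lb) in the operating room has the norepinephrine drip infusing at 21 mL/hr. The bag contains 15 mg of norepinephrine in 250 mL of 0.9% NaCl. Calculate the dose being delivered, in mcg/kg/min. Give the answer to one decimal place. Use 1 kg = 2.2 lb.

1.4 mcg/kg/min

Weight = 34 lb ÷ 2.2 lb/kg = 15.45455 kg
Concentration = 15 mg ÷ 250 mL = 0.06 mg/mL = 60 mcg/mL
Drug rate = 21 mL/hr × 60 mcg/mL = 1260 mcg/hr
1260 mcg/hr ÷ 60 min/hr = 21 mcg/min
21 mcg/min ÷ 15.45455 kg = 1.358824 mcg/kg/min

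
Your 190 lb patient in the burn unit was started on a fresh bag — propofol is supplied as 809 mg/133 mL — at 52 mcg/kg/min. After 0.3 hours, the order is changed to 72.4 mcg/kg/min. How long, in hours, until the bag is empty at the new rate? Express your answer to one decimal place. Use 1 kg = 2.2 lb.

Initial rate:
Weight = 190 lb ÷ 2.2 lb/kg = 86.36364 kg
Dose = 52 mcg/kg/min × 86.36364 kg = 4490.909 mcg/min
4490.909 mcg/min × 60 min/hr = 269454.5 mcg/hr
Concentration = 809 mg ÷ 133 mL = 6.082707 mg/mL = 6082.707 mcg/mL
Rate = 269454.5 mcg/hr ÷ 6082.707 mcg/mL = 44.29846 mL/hr
Volume infused so far = 44.29846 mL/hr × 0.3 hr = 13.28954 mL
Volume remaining = 133 − 13.28954 = 119.7105 mL
New rate:
Dose = 72.4 mcg/kg/min × 86.36364 kg = 6252.727 mcg/min
6252.727 mcg/min × 60 min/hr = 375163.6 mcg/hr
Rate = 375163.6 mcg/hr ÷ 6082.707 mcg/mL = 61.67709 mL/hr
Time remaining = 119.7105 mL ÷ 61.67709 mL/hr = 1.940923 hr

1.9 hours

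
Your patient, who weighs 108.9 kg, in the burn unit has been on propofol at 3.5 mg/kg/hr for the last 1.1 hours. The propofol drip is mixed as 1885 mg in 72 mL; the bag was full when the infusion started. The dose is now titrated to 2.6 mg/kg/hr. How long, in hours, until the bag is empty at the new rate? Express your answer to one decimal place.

5.2 hours

Initial rate:
Dose = 3.5 mg/kg/hr × 108.9 kg = 381.15 mg/hr
Concentration = 1885 mg ÷ 72 mL = 26.18056 mg/mL
Rate = 381.15 mg/hr ÷ 26.18056 mg/mL = 14.55851 mL/hr
Volume infused so far = 14.55851 mL/hr × 1.1 hr = 16.01437 mL
Volume remaining = 72 − 16.01437 = 55.98563 mL
New rate:
Dose = 2.6 mg/kg/hr × 108.9 kg = 283.14 mg/hr
Rate = 283.14 mg/hr ÷ 26.18056 mg/mL = 10.8149 mL/hr
Time remaining = 55.98563 mL ÷ 10.8149 mL/hr = 5.176715 hr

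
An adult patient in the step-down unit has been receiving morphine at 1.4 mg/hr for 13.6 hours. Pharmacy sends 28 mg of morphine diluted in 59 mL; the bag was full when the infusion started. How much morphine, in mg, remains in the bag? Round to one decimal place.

9.0 mg

Concentration = 28 mg ÷ 59 mL = 0.4745763 mg/mL
Rate = 1.4 mg/hr ÷ 0.4745763 mg/mL = 2.95 mL/hr
Volume infused = 2.95 mL/hr × 13.6 hr = 40.12 mL
Volume remaining = 59 − 40.12 = 18.88 mL
Drug remaining = 18.88 mL × 0.4745763 mg/mL = 8.96 mg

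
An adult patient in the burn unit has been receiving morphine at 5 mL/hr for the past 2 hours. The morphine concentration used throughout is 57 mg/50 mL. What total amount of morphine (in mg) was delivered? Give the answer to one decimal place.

Concentration = 57 mg ÷ 50 mL = 1.14 mg/mL
Drug rate = 5 mL/hr × 1.14 mg/mL = 5.7 mg/hr
Total = 5.7 mg/hr × 2 hr = 11.4 mg

11.4 mg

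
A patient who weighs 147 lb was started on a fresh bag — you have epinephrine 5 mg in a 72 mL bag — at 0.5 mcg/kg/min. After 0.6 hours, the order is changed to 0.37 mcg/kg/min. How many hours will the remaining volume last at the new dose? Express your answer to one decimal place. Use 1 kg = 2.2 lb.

2.6 hours

Initial rate:
Weight = 147 lb ÷ 2.2 lb/kg = 66.81818 kg
Dose = 0.5 mcg/kg/min × 66.81818 kg = 33.40909 mcg/min
33.40909 mcg/min × 60 min/hr = 2004.545 mcg/hr
Concentration = 5 mg ÷ 72 mL = 0.06944444 mg/mL = 69.44444 mcg/mL
Rate = 2004.545 mcg/hr ÷ 69.44444 mcg/mL = 28.86545 mL/hr
Volume infused so far = 28.86545 mL/hr × 0.6 hr = 17.31927 mL
Volume remaining = 72 − 17.31927 = 54.68073 mL
New rate:
Dose = 0.37 mcg/kg/min × 66.81818 kg = 24.72273 mcg/min
24.72273 mcg/min × 60 min/hr = 1483.364 mcg/hr
Rate = 1483.364 mcg/hr ÷ 69.44444 mcg/mL = 21.36044 mL/hr
Time remaining = 54.68073 mL ÷ 21.36044 mL/hr = 2.559907 hr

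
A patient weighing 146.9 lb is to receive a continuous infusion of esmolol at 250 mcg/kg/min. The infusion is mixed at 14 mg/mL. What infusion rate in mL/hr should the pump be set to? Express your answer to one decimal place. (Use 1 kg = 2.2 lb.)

71.5 mL/hr

Weight = 146.9 lb ÷ 2.2 lb/kg = 66.77273 kg
Dose = 250 mcg/kg/min × 66.77273 kg = 16693.18 mcg/min
16693.18 mcg/min × 60 min/hr = 1001591 mcg/hr
Concentration = 14 mg/mL = 14000 mcg/mL
Rate = 1001591 mcg/hr ÷ 14000 mcg/mL = 71.54221 mL/hr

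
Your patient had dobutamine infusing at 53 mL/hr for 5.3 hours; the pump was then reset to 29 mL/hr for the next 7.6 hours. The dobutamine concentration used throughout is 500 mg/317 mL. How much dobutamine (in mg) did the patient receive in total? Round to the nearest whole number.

791 mg

Concentration = 500 mg ÷ 317 mL = 1.577287 mg/mL
Stage 1: 53 mL/hr × 5.3 hr = 280.9 mL → 280.9 mL × 1.577287 mg/mL = 443.0599 mg
Stage 2: 29 mL/hr × 7.6 hr = 220.4 mL → 220.4 mL × 1.577287 mg/mL = 347.6341 mg
Total = 443.0599 + 347.6341 = 790.694 mg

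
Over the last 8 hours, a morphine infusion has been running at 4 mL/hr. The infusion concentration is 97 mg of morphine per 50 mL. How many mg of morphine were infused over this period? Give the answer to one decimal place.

62.1 mg

Concentration = 97 mg ÷ 50 mL = 1.94 mg/mL
Drug rate = 4 mL/hr × 1.94 mg/mL = 7.76 mg/hr
Total = 7.76 mg/hr × 8 hr = 62.08 mg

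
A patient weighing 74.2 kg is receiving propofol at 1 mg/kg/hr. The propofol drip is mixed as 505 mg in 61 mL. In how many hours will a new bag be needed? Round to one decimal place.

Dose = 1 mg/kg/hr × 74.2 kg = 74.2 mg/hr
Concentration = 505 mg ÷ 61 mL = 8.278689 mg/mL
Rate = 74.2 mg/hr ÷ 8.278689 mg/mL = 8.962772 mL/hr
Duration = 61 mL ÷ 8.962772 mL/hr = 6.80593 hr

6.8 hours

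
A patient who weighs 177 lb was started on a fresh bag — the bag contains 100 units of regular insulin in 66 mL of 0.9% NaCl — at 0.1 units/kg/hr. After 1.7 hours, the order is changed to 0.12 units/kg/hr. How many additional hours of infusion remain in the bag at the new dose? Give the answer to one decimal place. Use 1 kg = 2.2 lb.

Initial rate:
Weight = 177 lb ÷ 2.2 lb/kg = 80.45455 kg
Dose = 0.1 units/kg/hr × 80.45455 kg = 8.045455 units/hr
Concentration = 100 units ÷ 66 mL = 1.515152 units/mL
Rate = 8.045455 units/hr ÷ 1.515152 units/mL = 5.31 mL/hr
Volume infused so far = 5.31 mL/hr × 1.7 hr = 9.027 mL
Volume remaining = 66 − 9.027 = 56.973 mL
New rate:
Dose = 0.12 units/kg/hr × 80.45455 kg = 9.654545 units/hr
Rate = 9.654545 units/hr ÷ 1.515152 units/mL = 6.372 mL/hr
Time remaining = 56.973 mL ÷ 6.372 mL/hr = 8.941149 hr

8.9 hours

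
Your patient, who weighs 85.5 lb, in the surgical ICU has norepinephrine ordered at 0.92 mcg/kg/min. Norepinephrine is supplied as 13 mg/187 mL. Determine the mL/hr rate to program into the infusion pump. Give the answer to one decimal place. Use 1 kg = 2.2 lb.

Weight = 85.5 lb ÷ 2.2 lb/kg = 38.86364 kg
Dose = 0.92 mcg/kg/min × 38.86364 kg = 35.75455 mcg/min
35.75455 mcg/min × 60 min/hr = 2145.273 mcg/hr
Concentration = 13 mg ÷ 187 mL = 0.06951872 mg/mL = 69.51872 mcg/mL
Rate = 2145.273 mcg/hr ÷ 69.51872 mcg/mL = 30.85892 mL/hr

30.9 mL/hr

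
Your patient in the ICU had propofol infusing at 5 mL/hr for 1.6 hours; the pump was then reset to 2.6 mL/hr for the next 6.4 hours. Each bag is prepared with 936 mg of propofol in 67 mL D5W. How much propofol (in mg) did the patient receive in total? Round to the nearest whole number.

344 mg

Concentration = 936 mg ÷ 67 mL = 13.97015 mg/mL
Stage 1: 5 mL/hr × 1.6 hr = 8 mL → 8 mL × 13.97015 mg/mL = 111.7612 mg
Stage 2: 2.6 mL/hr × 6.4 hr = 16.64 mL → 16.64 mL × 13.97015 mg/mL = 232.4633 mg
Total = 111.7612 + 232.4633 = 344.2245 mg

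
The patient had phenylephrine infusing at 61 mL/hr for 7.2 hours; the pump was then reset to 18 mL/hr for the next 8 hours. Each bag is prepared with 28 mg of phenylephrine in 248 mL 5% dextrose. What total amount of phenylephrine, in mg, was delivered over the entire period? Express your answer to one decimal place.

Concentration = 28 mg ÷ 248 mL = 0.1129032 mg/mL
Stage 1: 61 mL/hr × 7.2 hr = 439.2 mL → 439.2 mL × 0.1129032 mg/mL = 49.5871 mg
Stage 2: 18 mL/hr × 8 hr = 144 mL → 144 mL × 0.1129032 mg/mL = 16.25806 mg
Total = 49.5871 + 16.25806 = 65.84516 mg

65.8 mg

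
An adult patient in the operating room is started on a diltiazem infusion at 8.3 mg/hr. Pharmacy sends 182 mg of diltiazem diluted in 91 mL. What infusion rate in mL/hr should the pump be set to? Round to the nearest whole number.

4 mL/hr

Concentration = 182 mg ÷ 91 mL = 2 mg/mL
Rate = 8.3 mg/hr ÷ 2 mg/mL = 4.15 mL/hr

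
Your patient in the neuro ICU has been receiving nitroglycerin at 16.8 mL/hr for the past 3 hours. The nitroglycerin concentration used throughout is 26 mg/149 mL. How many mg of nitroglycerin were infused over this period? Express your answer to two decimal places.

8.79 mg

Concentration = 26 mg ÷ 149 mL = 0.1744966 mg/mL = 174.4966 mcg/mL
Drug rate = 16.8 mL/hr × 174.4966 mcg/mL = 2931.544 mcg/hr
Total = 2931.544 mcg/hr × 3 hr = 8794.631 mcg = 8.794631 mg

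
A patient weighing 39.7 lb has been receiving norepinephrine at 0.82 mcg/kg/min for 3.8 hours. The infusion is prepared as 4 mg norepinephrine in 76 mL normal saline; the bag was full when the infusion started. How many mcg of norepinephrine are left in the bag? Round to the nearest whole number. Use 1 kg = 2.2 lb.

Weight = 39.7 lb ÷ 2.2 lb/kg = 18.04545 kg
Dose = 0.82 mcg/kg/min × 18.04545 kg = 14.79727 mcg/min
14.79727 mcg/min × 60 min/hr = 887.8364 mcg/hr
Concentration = 4 mg ÷ 76 mL = 0.05263158 mg/mL = 52.63158 mcg/mL
Rate = 887.8364 mcg/hr ÷ 52.63158 mcg/mL = 16.86889 mL/hr
Volume infused = 16.86889 mL/hr × 3.8 hr = 64.10179 mL
Volume remaining = 76 − 64.10179 = 11.89821 mL
Drug remaining = 11.89821 mL × 52.63158 mcg/mL = 626.2218 mcg

626 mcg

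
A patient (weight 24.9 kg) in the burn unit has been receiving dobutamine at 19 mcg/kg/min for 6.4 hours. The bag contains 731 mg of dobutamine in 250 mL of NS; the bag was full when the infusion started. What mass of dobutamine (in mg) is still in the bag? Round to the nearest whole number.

549 mg

Dose = 19 mcg/kg/min × 24.9 kg = 473.1 mcg/min
473.1 mcg/min × 60 min/hr = 28386 mcg/hr
Concentration = 731 mg ÷ 250 mL = 2.924 mg/mL = 2924 mcg/mL
Rate = 28386 mcg/hr ÷ 2924 mcg/mL = 9.707934 mL/hr
Volume infused = 9.707934 mL/hr × 6.4 hr = 62.13078 mL
Volume remaining = 250 − 62.13078 = 187.8692 mL
Drug remaining = 187.8692 mL × 2924 mcg/mL = 549329.6 mcg = 549.3296 mg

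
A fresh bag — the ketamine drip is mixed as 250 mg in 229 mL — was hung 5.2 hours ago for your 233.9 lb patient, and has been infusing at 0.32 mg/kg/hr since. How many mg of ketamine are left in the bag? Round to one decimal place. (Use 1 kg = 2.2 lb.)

Weight = 233.9 lb ÷ 2.2 lb/kg = 106.3182 kg
Dose = 0.32 mg/kg/hr × 106.3182 kg = 34.02182 mg/hr
Concentration = 250 mg ÷ 229 mL = 1.091703 mg/mL
Rate = 34.02182 mg/hr ÷ 1.091703 mg/mL = 31.16399 mL/hr
Volume infused = 31.16399 mL/hr × 5.2 hr = 162.0527 mL
Volume remaining = 229 − 162.0527 = 66.94728 mL
Drug remaining = 66.94728 mL × 1.091703 mg/mL = 73.08655 mg

73.1 mg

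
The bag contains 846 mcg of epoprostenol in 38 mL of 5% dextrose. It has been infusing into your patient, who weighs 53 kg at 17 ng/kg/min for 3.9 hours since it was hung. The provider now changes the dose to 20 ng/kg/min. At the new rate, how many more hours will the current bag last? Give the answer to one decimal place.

10.0 hours

Initial rate:
Dose = 17 ng/kg/min × 53 kg = 901 ng/min
901 ng/min × 60 min/hr = 54060 ng/hr
Concentration = 846 mcg ÷ 38 mL = 22.26316 mcg/mL = 22263.16 ng/mL
Rate = 54060 ng/hr ÷ 22263.16 ng/mL = 2.428227 mL/hr
Volume infused so far = 2.428227 mL/hr × 3.9 hr = 9.470085 mL
Volume remaining = 38 − 9.470085 = 28.52991 mL
New rate:
Dose = 20 ng/kg/min × 53 kg = 1060 ng/min
1060 ng/min × 60 min/hr = 63600 ng/hr
Rate = 63600 ng/hr ÷ 22263.16 ng/mL = 2.856738 mL/hr
Time remaining = 28.52991 mL ÷ 2.856738 mL/hr = 9.986887 hr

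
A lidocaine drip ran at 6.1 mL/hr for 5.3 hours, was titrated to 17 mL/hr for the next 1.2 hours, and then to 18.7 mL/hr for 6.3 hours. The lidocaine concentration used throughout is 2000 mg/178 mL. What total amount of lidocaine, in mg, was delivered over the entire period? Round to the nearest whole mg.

1916 mg

Concentration = 2000 mg ÷ 178 mL = 11.23596 mg/mL
Stage 1: 6.1 mL/hr × 5.3 hr = 32.33 mL → 32.33 mL × 11.23596 mg/mL = 363.2584 mg
Stage 2: 17 mL/hr × 1.2 hr = 20.4 mL → 20.4 mL × 11.23596 mg/mL = 229.2135 mg
Stage 3: 18.7 mL/hr × 6.3 hr = 117.81 mL → 117.81 mL × 11.23596 mg/mL = 1323.708 mg
Total = 363.2584 + 229.2135 + 1323.708 = 1916.18 mg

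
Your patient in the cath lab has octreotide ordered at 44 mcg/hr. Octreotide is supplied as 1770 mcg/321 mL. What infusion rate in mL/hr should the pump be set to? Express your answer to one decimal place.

8.0 mL/hr

Concentration = 1770 mcg ÷ 321 mL = 5.514019 mcg/mL
Rate = 44 mcg/hr ÷ 5.514019 mcg/mL = 7.979661 mL/hr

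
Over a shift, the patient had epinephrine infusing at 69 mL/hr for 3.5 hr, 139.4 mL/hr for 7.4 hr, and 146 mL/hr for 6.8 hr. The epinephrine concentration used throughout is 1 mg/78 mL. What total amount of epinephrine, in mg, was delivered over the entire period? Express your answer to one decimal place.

Concentration = 1 mg ÷ 78 mL = 0.01282051 mg/mL
Stage 1: 69 mL/hr × 3.5 hr = 241.5 mL → 241.5 mL × 0.01282051 mg/mL = 3.096154 mg
Stage 2: 139.4 mL/hr × 7.4 hr = 1031.56 mL → 1031.56 mL × 0.01282051 mg/mL = 13.22513 mg
Stage 3: 146 mL/hr × 6.8 hr = 992.8 mL → 992.8 mL × 0.01282051 mg/mL = 12.72821 mg
Total = 3.096154 + 13.22513 + 12.72821 = 29.04949 mg

29.0 mg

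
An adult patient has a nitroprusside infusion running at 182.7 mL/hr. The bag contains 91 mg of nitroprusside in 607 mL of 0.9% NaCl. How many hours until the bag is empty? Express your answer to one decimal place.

3.3 hours

Duration = 607 mL ÷ 182.7 mL/hr = 3.322386 hr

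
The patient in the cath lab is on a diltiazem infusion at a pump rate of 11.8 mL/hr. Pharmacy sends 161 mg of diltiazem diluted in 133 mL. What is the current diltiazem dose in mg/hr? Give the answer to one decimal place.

Concentration = 161 mg ÷ 133 mL = 1.210526 mg/mL
Drug rate = 11.8 mL/hr × 1.210526 mg/mL = 14.28421 mg/hr

14.3 mg/hr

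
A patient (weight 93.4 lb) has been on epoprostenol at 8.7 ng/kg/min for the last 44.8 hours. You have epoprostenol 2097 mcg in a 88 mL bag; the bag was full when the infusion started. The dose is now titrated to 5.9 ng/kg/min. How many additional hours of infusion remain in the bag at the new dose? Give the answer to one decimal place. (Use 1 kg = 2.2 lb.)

Initial rate:
Weight = 93.4 lb ÷ 2.2 lb/kg = 42.45455 kg
Dose = 8.7 ng/kg/min × 42.45455 kg = 369.3545 ng/min
369.3545 ng/min × 60 min/hr = 22161.27 ng/hr
Concentration = 2097 mcg ÷ 88 mL = 23.82955 mcg/mL = 23829.55 ng/mL
Rate = 22161.27 ng/hr ÷ 23829.55 ng/mL = 0.9299914 mL/hr
Volume infused so far = 0.9299914 mL/hr × 44.8 hr = 41.66362 mL
Volume remaining = 88 − 41.66362 = 46.33638 mL
New rate:
Dose = 5.9 ng/kg/min × 42.45455 kg = 250.4818 ng/min
250.4818 ng/min × 60 min/hr = 15028.91 ng/hr
Rate = 15028.91 ng/hr ÷ 23829.55 ng/mL = 0.6306838 mL/hr
Time remaining = 46.33638 mL ÷ 0.6306838 mL/hr = 73.47007 hr

73.5 hours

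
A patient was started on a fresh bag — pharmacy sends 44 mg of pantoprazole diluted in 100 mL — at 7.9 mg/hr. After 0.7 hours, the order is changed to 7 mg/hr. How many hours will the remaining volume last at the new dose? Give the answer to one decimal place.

5.5 hours

Initial rate:
Concentration = 44 mg ÷ 100 mL = 0.44 mg/mL
Rate = 7.9 mg/hr ÷ 0.44 mg/mL = 17.95455 mL/hr
Volume infused so far = 17.95455 mL/hr × 0.7 hr = 12.56818 mL
Volume remaining = 100 − 12.56818 = 87.43182 mL
New rate:
Rate = 7 mg/hr ÷ 0.44 mg/mL = 15.90909 mL/hr
Time remaining = 87.43182 mL ÷ 15.90909 mL/hr = 5.495714 hr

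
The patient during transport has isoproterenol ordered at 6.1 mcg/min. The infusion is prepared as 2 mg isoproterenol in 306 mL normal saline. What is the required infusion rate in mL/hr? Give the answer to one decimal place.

56.0 mL/hr

6.1 mcg/min × 60 min/hr = 366 mcg/hr
Concentration = 2 mg ÷ 306 mL = 0.006535948 mg/mL = 6.535948 mcg/mL
Rate = 366 mcg/hr ÷ 6.535948 mcg/mL = 55.998 mL/hr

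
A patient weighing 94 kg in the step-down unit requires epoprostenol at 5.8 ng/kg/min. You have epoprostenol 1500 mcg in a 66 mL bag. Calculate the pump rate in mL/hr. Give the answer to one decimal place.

1.4 mL/hr

Dose = 5.8 ng/kg/min × 94 kg = 545.2 ng/min
545.2 ng/min × 60 min/hr = 32712 ng/hr
Concentration = 1500 mcg ÷ 66 mL = 22.72727 mcg/mL = 22727.27 ng/mL
Rate = 32712 ng/hr ÷ 22727.27 ng/mL = 1.439328 mL/hr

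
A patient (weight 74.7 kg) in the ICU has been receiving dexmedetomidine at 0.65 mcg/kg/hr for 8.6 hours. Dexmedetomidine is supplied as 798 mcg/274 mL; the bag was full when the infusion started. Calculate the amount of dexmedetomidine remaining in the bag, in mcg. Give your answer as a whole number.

380 mcg

Dose = 0.65 mcg/kg/hr × 74.7 kg = 48.555 mcg/hr
Concentration = 798 mcg ÷ 274 mL = 2.912409 mcg/mL
Rate = 48.555 mcg/hr ÷ 2.912409 mcg/mL = 16.67177 mL/hr
Volume infused = 16.67177 mL/hr × 8.6 hr = 143.3772 mL
Volume remaining = 274 − 143.3772 = 130.6228 mL
Drug remaining = 130.6228 mL × 2.912409 mcg/mL = 380.427 mcg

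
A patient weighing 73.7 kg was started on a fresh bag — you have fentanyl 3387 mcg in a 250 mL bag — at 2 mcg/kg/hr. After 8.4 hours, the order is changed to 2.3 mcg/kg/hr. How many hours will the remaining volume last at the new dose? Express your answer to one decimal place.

Initial rate:
Dose = 2 mcg/kg/hr × 73.7 kg = 147.4 mcg/hr
Concentration = 3387 mcg ÷ 250 mL = 13.548 mcg/mL
Rate = 147.4 mcg/hr ÷ 13.548 mcg/mL = 10.87983 mL/hr
Volume infused so far = 10.87983 mL/hr × 8.4 hr = 91.39061 mL
Volume remaining = 250 − 91.39061 = 158.6094 mL
New rate:
Dose = 2.3 mcg/kg/hr × 73.7 kg = 169.51 mcg/hr
Rate = 169.51 mcg/hr ÷ 13.548 mcg/mL = 12.51181 mL/hr
Time remaining = 158.6094 mL ÷ 12.51181 mL/hr = 12.67677 hr

12.7 hours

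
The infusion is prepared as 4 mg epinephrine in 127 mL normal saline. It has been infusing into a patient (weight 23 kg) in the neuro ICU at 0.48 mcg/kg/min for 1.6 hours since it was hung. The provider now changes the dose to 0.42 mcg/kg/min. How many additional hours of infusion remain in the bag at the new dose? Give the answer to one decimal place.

Initial rate:
Dose = 0.48 mcg/kg/min × 23 kg = 11.04 mcg/min
11.04 mcg/min × 60 min/hr = 662.4 mcg/hr
Concentration = 4 mg ÷ 127 mL = 0.03149606 mg/mL = 31.49606 mcg/mL
Rate = 662.4 mcg/hr ÷ 31.49606 mcg/mL = 21.0312 mL/hr
Volume infused so far = 21.0312 mL/hr × 1.6 hr = 33.64992 mL
Volume remaining = 127 − 33.64992 = 93.35008 mL
New rate:
Dose = 0.42 mcg/kg/min × 23 kg = 9.66 mcg/min
9.66 mcg/min × 60 min/hr = 579.6 mcg/hr
Rate = 579.6 mcg/hr ÷ 31.49606 mcg/mL = 18.4023 mL/hr
Time remaining = 93.35008 mL ÷ 18.4023 mL/hr = 5.07274 hr

5.1 hours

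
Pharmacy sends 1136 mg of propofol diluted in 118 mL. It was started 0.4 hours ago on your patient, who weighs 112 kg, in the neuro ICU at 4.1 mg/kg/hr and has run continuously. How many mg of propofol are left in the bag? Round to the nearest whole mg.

952 mg

Dose = 4.1 mg/kg/hr × 112 kg = 459.2 mg/hr
Concentration = 1136 mg ÷ 118 mL = 9.627119 mg/mL
Rate = 459.2 mg/hr ÷ 9.627119 mg/mL = 47.69859 mL/hr
Volume infused = 47.69859 mL/hr × 0.4 hr = 19.07944 mL
Volume remaining = 118 − 19.07944 = 98.92056 mL
Drug remaining = 98.92056 mL × 9.627119 mg/mL = 952.32 mg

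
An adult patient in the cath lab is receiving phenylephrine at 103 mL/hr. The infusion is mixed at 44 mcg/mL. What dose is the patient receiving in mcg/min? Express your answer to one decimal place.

Drug rate = 103 mL/hr × 44 mcg/mL = 4532 mcg/hr
4532 mcg/hr ÷ 60 min/hr = 75.53333 mcg/min

75.5 mcg/min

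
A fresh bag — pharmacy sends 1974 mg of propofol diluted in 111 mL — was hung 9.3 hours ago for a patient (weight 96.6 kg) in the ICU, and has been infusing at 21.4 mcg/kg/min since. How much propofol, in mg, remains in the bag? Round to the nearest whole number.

820 mg

Dose = 21.4 mcg/kg/min × 96.6 kg = 2067.24 mcg/min
2067.24 mcg/min × 60 min/hr = 124034.4 mcg/hr
Concentration = 1974 mg ÷ 111 mL = 17.78378 mg/mL = 17783.78 mcg/mL
Rate = 124034.4 mcg/hr ÷ 17783.78 mcg/mL = 6.974579 mL/hr
Volume infused = 6.974579 mL/hr × 9.3 hr = 64.86358 mL
Volume remaining = 111 − 64.86358 = 46.13642 mL
Drug remaining = 46.13642 mL × 17783.78 mcg/mL = 820480.1 mcg = 820.4801 mg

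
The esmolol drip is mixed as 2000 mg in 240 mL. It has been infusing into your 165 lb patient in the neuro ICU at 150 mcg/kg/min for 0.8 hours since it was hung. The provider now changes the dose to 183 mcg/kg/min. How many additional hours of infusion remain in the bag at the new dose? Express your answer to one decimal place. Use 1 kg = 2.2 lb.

Initial rate:
Weight = 165 lb ÷ 2.2 lb/kg = 75 kg
Dose = 150 mcg/kg/min × 75 kg = 11250 mcg/min
11250 mcg/min × 60 min/hr = 675000 mcg/hr
Concentration = 2000 mg ÷ 240 mL = 8.333333 mg/mL = 8333.333 mcg/mL
Rate = 675000 mcg/hr ÷ 8333.333 mcg/mL = 81 mL/hr
Volume infused so far = 81 mL/hr × 0.8 hr = 64.8 mL
Volume remaining = 240 − 64.8 = 175.2 mL
New rate:
Dose = 183 mcg/kg/min × 75 kg = 13725 mcg/min
13725 mcg/min × 60 min/hr = 823500 mcg/hr
Rate = 823500 mcg/hr ÷ 8333.333 mcg/mL = 98.82 mL/hr
Time remaining = 175.2 mL ÷ 98.82 mL/hr = 1.77292 hr

1.8 hours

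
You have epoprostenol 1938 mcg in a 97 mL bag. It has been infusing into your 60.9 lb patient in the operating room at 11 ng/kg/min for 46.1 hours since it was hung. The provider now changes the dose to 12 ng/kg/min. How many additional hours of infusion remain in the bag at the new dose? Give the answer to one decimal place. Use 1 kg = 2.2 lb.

Initial rate:
Weight = 60.9 lb ÷ 2.2 lb/kg = 27.68182 kg
Dose = 11 ng/kg/min × 27.68182 kg = 304.5 ng/min
304.5 ng/min × 60 min/hr = 18270 ng/hr
Concentration = 1938 mcg ÷ 97 mL = 19.97938 mcg/mL = 19979.38 ng/mL
Rate = 18270 ng/hr ÷ 19979.38 ng/mL = 0.9144427 mL/hr
Volume infused so far = 0.9144427 mL/hr × 46.1 hr = 42.15581 mL
Volume remaining = 97 − 42.15581 = 54.84419 mL
New rate:
Dose = 12 ng/kg/min × 27.68182 kg = 332.1818 ng/min
332.1818 ng/min × 60 min/hr = 19930.91 ng/hr
Rate = 19930.91 ng/hr ÷ 19979.38 ng/mL = 0.9975739 mL/hr
Time remaining = 54.84419 mL ÷ 0.9975739 mL/hr = 54.97757 hr

55.0 hours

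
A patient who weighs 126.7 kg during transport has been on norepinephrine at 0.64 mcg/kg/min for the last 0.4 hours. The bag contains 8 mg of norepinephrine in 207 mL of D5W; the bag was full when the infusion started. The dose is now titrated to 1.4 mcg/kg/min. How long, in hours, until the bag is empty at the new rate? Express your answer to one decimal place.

0.6 hours

Initial rate:
Dose = 0.64 mcg/kg/min × 126.7 kg = 81.088 mcg/min
81.088 mcg/min × 60 min/hr = 4865.28 mcg/hr
Concentration = 8 mg ÷ 207 mL = 0.03864734 mg/mL = 38.64734 mcg/mL
Rate = 4865.28 mcg/hr ÷ 38.64734 mcg/mL = 125.8891 mL/hr
Volume infused so far = 125.8891 mL/hr × 0.4 hr = 50.35565 mL
Volume remaining = 207 − 50.35565 = 156.6444 mL
New rate:
Dose = 1.4 mcg/kg/min × 126.7 kg = 177.38 mcg/min
177.38 mcg/min × 60 min/hr = 10642.8 mcg/hr
Rate = 10642.8 mcg/hr ÷ 38.64734 mcg/mL = 275.3824 mL/hr
Time remaining = 156.6444 mL ÷ 275.3824 mL/hr = 0.5688247 hr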